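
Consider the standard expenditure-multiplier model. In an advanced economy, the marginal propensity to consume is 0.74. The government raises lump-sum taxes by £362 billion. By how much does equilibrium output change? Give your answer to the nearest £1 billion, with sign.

A lump-sum tax change of +£362 billion shifts disposable income by −£362 billion; first-round consumption changes by −c × ΔT = −0.74 × (+£362 billion) = −£267.88 billion.
Expenditure multiplier = 1/(1 − MPC) = 1/(1 − 0.74) = 1/0.26 ≈ 3.846.
The tax multiplier is −c × k ≈ −2.846, so ΔY = k × (−c·ΔT) = (−£267.88 billion) / 0.26 ≈ −£1,030 billion.

−£1,030 billion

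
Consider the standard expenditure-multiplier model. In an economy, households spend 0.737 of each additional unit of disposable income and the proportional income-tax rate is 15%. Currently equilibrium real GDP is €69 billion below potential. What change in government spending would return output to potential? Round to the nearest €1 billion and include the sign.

+€26 billion

Spending multiplier = 1/(1 − c(1−t)) = 1/(1 − 0.737×0.85) = 1/0.37355 ≈ 2.677.
Need ΔY = +€69 billion, so ΔG = ΔY/k = (+€69 billion) × 0.37355 ≈ +€26 billion.
The government should increase government spending by €26 billion.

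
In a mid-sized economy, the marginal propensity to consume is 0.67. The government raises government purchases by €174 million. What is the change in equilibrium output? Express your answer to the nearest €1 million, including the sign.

+€527 million

Government-spending multiplier = 1/(1 − MPC) = 1/(1 − 0.67) = 1/0.33 ≈ 3.03.
ΔY = k × ΔG = (+€174 million) / 0.33 ≈ +€527 million.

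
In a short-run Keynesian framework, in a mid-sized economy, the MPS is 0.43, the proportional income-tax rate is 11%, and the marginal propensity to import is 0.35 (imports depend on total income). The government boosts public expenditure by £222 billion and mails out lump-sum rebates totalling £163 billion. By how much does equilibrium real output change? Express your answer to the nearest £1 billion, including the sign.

MPC = 1 − MPS = 1 − 0.43 = 0.57.
Expenditure multiplier = 1/(1 − c(1−t) + m) = 1/(1 − 0.57×0.89 + 0.35) = 1/0.8427 ≈ 1.187.
ΔG contributes k·ΔG = (+£222 billion) / 0.8427 ≈ +£263.4 billion.
ΔT of −£163 billion changes first-round spending by −c·ΔT = +£92.91 billion, contributing k·(−c·ΔT) = (+£92.91 billion) / 0.8427 ≈ +£110.3 billion.
Net ΔY = k(ΔG − c·ΔT) = (+£314.91 billion) / 0.8427 ≈ +£374 billion.

+£374 billion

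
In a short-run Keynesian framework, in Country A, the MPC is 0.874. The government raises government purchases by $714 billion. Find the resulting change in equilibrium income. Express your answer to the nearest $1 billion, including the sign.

Government-spending multiplier = 1/(1 − MPC) = 1/(1 − 0.874) = 1/0.126 ≈ 7.937.
ΔY = k × ΔG = (+$714 billion) / 0.126 ≈ +$5,667 billion.

+$5,667 billion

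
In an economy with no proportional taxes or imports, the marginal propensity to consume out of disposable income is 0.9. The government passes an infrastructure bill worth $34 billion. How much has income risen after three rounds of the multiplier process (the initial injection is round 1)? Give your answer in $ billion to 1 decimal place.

$92.1 billion

Round 1 adds ΔG = $34 billion; each later round is MPC = 0.9 times the previous.
After 3 rounds: 34 + 30.6 + 27.54 = ΔG·(1 − c^3)/(1 − c) = 34 × (1 − 0.729)/0.1 ≈ $92.1 billion.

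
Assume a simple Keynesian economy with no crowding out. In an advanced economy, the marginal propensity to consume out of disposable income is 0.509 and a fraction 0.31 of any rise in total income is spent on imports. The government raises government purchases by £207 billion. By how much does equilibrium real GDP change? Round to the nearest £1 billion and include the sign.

+£258 billion

Government-spending multiplier = 1/(1 − c + m) = 1/(1 − 0.509 + 0.31) = 1/0.801 ≈ 1.248.
ΔY = k × ΔG = (+£207 billion) / 0.801 ≈ +£258 billion.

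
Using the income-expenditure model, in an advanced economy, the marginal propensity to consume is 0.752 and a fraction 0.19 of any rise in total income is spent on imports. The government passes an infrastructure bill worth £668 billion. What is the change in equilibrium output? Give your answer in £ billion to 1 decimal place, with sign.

+£1,525.1 billion

Expenditure multiplier = 1/(1 − c + m) = 1/(1 − 0.752 + 0.19) = 1/0.438 ≈ 2.283.
ΔY = k × ΔG = (+£668 billion) / 0.438 ≈ +£1,525.1 billion.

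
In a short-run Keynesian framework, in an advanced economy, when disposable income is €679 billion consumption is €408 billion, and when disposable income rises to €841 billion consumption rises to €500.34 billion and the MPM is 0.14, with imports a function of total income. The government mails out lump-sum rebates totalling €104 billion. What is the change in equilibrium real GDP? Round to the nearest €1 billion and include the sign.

+€104 billion

MPC = ΔC/ΔYd = (500.34 − 408)/(841 − 679) = 92.34/162 = 0.57.
A lump-sum tax change of −€104 billion shifts disposable income by +€104 billion; first-round consumption changes by −c × ΔT = −0.57 × (−€104 billion) = +€59.28 billion.
Expenditure multiplier = 1/(1 − c + m) = 1/(1 − 0.57 + 0.14) = 1/0.57 ≈ 1.754.
The tax multiplier is −c × k = −1, so ΔY = k × (−c·ΔT) = (+€59.28 billion) / 0.57 = +€104 billion.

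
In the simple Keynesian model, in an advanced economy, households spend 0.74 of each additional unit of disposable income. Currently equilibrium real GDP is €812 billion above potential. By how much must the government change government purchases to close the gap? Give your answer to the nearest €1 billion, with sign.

−€211 billion

Spending multiplier = 1/(1 − MPC) = 1/(1 − 0.74) = 1/0.26 ≈ 3.846.
Need ΔY = −€812 billion, so ΔG = ΔY/k = (−€812 billion) × 0.26 ≈ −€211 billion.
The government should cut government purchases by €211 billion.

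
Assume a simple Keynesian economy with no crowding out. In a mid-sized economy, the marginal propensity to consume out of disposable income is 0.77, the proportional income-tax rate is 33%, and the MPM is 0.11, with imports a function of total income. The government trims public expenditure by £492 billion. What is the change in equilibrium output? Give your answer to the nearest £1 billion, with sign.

−£828 billion

Government-spending multiplier = 1/(1 − c(1−t) + m) = 1/(1 − 0.77×0.67 + 0.11) = 1/0.5941 ≈ 1.683.
ΔY = k × ΔG = (−£492 billion) / 0.5941 ≈ −£828 billion.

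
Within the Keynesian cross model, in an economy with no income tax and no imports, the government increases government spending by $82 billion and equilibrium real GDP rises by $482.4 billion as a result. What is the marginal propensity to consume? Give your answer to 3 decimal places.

Implied spending multiplier k = ΔY/ΔG = 482.4/82 ≈ 5.8829.
Since k = 1/(1 − MPC), MPC = 1 − 1/k = 1 − ΔG/ΔY = 1 − 82/482.4 ≈ 0.830.

0.830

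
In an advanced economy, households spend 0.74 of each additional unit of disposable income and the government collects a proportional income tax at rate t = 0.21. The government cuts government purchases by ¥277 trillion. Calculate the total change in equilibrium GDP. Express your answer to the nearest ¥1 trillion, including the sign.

−¥667 trillion

Government-spending multiplier = 1/(1 − c(1−t)) = 1/(1 − 0.74×0.79) = 1/0.4154 ≈ 2.407.
ΔY = k × ΔG = (−¥277 trillion) / 0.4154 ≈ −¥667 trillion.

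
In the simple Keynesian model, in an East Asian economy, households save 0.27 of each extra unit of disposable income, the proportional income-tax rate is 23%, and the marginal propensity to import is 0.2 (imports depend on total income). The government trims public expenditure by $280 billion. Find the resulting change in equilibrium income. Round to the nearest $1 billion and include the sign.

MPC = 1 − MPS = 1 − 0.27 = 0.73.
Government-spending multiplier = 1/(1 − c(1−t) + m) = 1/(1 − 0.73×0.77 + 0.2) = 1/0.6379 ≈ 1.568.
ΔY = k × ΔG = (−$280 billion) / 0.6379 ≈ −$439 billion.

−$439 billion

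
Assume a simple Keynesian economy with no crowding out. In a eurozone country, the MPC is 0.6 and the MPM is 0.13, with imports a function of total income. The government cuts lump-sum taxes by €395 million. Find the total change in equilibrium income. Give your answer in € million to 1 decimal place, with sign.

A lump-sum tax change of −€395 million shifts disposable income by +€395 million; first-round consumption changes by −c × ΔT = −0.6 × (−€395 million) = +€237 million.
Expenditure multiplier = 1/(1 − c + m) = 1/(1 − 0.6 + 0.13) = 1/0.53 ≈ 1.887.
The tax multiplier is −c × k ≈ −1.132, so ΔY = k × (−c·ΔT) = (+€237 million) / 0.53 ≈ +€447.2 million.

+€447.2 million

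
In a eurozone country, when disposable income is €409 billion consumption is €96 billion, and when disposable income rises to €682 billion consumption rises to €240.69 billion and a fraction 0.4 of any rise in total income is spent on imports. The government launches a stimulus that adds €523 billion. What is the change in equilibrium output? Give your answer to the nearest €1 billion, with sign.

+€601 billion

MPC = ΔC/ΔYd = (240.69 − 96)/(682 − 409) = 144.69/273 = 0.53.
Expenditure multiplier = 1/(1 − c + m) = 1/(1 − 0.53 + 0.4) = 1/0.87 ≈ 1.149.
ΔY = k × ΔG = (+€523 billion) / 0.87 ≈ +€601 billion.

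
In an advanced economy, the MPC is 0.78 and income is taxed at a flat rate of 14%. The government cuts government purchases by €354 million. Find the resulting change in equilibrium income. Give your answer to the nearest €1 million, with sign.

Expenditure multiplier = 1/(1 − c(1−t)) = 1/(1 − 0.78×0.86) = 1/0.3292 ≈ 3.038.
ΔY = k × ΔG = (−€354 million) / 0.3292 ≈ −€1,075 million.

−€1,075 million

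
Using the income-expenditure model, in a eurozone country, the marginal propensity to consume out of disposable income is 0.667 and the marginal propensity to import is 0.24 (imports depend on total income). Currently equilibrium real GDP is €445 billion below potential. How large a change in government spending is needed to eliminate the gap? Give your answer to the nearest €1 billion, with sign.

Spending multiplier = 1/(1 − c + m) = 1/(1 − 0.667 + 0.24) = 1/0.573 ≈ 1.745.
Need ΔY = +€445 billion, so ΔG = ΔY/k = (+€445 billion) × 0.573 ≈ +€255 billion.
The government should increase government spending by €255 billion.

+€255 billion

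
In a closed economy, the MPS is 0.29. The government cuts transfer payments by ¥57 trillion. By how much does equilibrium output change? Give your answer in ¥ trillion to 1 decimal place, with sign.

−¥139.6 trillion

MPC = 1 − MPS = 1 − 0.29 = 0.71.
The transfer change shifts disposable income by −¥57 trillion, so first-round consumption changes by c·ΔTR = 0.71 × (−¥57 trillion) = −¥40.47 trillion.
Expenditure multiplier = 1/(1 − MPC) = 1/(1 − 0.71) = 1/0.29 ≈ 3.448.
The transfer multiplier is c × k ≈ 2.448, so ΔY = k × (c·ΔTR) = (−¥40.47 trillion) / 0.29 ≈ −¥139.6 trillion.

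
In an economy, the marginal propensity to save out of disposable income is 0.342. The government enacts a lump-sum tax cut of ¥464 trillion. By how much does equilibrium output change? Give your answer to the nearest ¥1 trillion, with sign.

+¥893 trillion

MPC = 1 − MPS = 1 − 0.342 = 0.658.
A lump-sum tax change of −¥464 trillion shifts disposable income by +¥464 trillion; first-round consumption changes by −c × ΔT = −0.658 × (−¥464 trillion) = +¥305.312 trillion.
Expenditure multiplier = 1/(1 − MPC) = 1/(1 − 0.658) = 1/0.342 ≈ 2.924.
The tax multiplier is −c × k ≈ −1.924, so ΔY = k × (−c·ΔT) = (+¥305.312 trillion) / 0.342 ≈ +¥893 trillion.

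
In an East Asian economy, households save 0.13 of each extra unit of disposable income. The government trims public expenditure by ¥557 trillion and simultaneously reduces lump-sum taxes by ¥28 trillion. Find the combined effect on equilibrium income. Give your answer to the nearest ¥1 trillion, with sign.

−¥4,097 trillion

MPC = 1 − MPS = 1 − 0.13 = 0.87.
Expenditure multiplier = 1/(1 − MPC) = 1/(1 − 0.87) = 1/0.13 ≈ 7.692.
ΔG contributes k·ΔG = (−¥557 trillion) / 0.13 ≈ −¥4,284.6 trillion.
ΔT of −¥28 trillion changes first-round spending by −c·ΔT = +¥24.36 trillion, contributing k·(−c·ΔT) = (+¥24.36 trillion) / 0.13 ≈ +¥187.4 trillion.
Net ΔY = k(ΔG − c·ΔT) = (−¥532.64 trillion) / 0.13 ≈ −¥4,097 trillion.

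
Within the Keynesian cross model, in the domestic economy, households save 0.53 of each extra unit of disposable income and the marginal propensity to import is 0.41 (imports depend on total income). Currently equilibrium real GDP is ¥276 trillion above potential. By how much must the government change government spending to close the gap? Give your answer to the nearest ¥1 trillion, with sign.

MPC = 1 − MPS = 1 − 0.53 = 0.47.
Spending multiplier = 1/(1 − c + m) = 1/(1 − 0.47 + 0.41) = 1/0.94 ≈ 1.064.
Need ΔY = −¥276 trillion, so ΔG = ΔY/k = (−¥276 trillion) × 0.94 ≈ −¥259 trillion.
The government should cut government spending by ¥259 trillion.

−¥259 trillion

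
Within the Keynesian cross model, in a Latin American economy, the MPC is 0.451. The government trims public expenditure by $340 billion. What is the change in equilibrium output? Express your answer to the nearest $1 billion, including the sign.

−$619 billion

Government-spending multiplier = 1/(1 − MPC) = 1/(1 − 0.451) = 1/0.549 ≈ 1.821.
ΔY = k × ΔG = (−$340 billion) / 0.549 ≈ −$619 billion.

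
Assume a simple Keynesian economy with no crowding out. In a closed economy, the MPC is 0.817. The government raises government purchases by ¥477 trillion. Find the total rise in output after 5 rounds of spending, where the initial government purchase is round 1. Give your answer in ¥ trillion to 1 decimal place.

¥1,657.8 trillion

Round 1 adds ΔG = ¥477 trillion; each later round is MPC = 0.817 times the previous.
After 5 rounds: 477 + 389.709 + 318.392253 + 260.126470701 + 212.523326562717 = ΔG·(1 − c^5)/(1 − c) = 477 × (1 − 0.364007458703857)/0.183 ≈ ¥1,657.8 trillion.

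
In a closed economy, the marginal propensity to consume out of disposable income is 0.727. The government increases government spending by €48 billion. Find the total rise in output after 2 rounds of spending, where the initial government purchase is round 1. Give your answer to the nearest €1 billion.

Round 1 adds ΔG = €48 billion; each later round is MPC = 0.727 times the previous.
After 2 rounds: 48 + 34.896 = ΔG·(1 − c^2)/(1 − c) = 48 × (1 − 0.528529)/0.273 ≈ €83 billion.

€83 billion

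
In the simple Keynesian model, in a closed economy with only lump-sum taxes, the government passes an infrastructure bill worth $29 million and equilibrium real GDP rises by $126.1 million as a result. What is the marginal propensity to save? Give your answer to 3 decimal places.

Implied spending multiplier k = ΔY/ΔG = 126.1/29 ≈ 4.3483.
Since k = 1/(1 − MPC), MPC = 1 − 1/k = 1 − ΔG/ΔY = 1 − 29/126.1 ≈ 0.770.
MPS = 1 − MPC = 0.230.

0.230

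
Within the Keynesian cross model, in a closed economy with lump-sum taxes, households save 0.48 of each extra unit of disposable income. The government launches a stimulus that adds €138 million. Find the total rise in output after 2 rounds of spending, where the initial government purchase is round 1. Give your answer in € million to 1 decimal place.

MPC = 1 − MPS = 1 − 0.48 = 0.52.
Round 1 adds ΔG = €138 million; each later round is MPC = 0.52 times the previous.
After 2 rounds: 138 + 71.76 = ΔG·(1 − c^2)/(1 − c) = 138 × (1 − 0.2704)/0.48 ≈ €209.8 million.

€209.8 million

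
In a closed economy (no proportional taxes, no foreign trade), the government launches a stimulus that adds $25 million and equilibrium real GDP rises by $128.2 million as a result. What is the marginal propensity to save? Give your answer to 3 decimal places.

Implied spending multiplier k = ΔY/ΔG = 128.2/25 = 5.128.
Since k = 1/(1 − MPC), MPC = 1 − 1/k = 1 − ΔG/ΔY = 1 − 25/128.2 ≈ 0.805.
MPS = 1 − MPC = 0.195.

0.195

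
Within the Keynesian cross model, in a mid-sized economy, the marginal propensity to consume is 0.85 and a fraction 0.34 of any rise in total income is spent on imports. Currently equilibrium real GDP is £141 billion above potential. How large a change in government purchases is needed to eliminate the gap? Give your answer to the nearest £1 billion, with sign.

Spending multiplier = 1/(1 − c + m) = 1/(1 − 0.85 + 0.34) = 1/0.49 ≈ 2.041.
Need ΔY = −£141 billion, so ΔG = ΔY/k = (−£141 billion) × 0.49 ≈ −£69 billion.
The government should cut government purchases by £69 billion.

−£69 billion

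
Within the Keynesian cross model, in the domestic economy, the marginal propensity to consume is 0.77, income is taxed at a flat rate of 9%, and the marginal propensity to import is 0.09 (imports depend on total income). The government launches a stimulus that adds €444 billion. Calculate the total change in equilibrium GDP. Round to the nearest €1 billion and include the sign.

+€1,141 billion

Spending multiplier = 1/(1 − c(1−t) + m) = 1/(1 − 0.77×0.91 + 0.09) = 1/0.3893 ≈ 2.569.
ΔY = k × ΔG = (+€444 billion) / 0.3893 ≈ +€1,141 billion.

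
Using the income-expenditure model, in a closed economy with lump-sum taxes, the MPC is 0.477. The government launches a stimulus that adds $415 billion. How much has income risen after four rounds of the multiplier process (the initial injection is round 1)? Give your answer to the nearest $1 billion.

$752 billion

Round 1 adds ΔG = $415 billion; each later round is MPC = 0.477 times the previous.
After 4 rounds: 415 + 197.955 + 94.424535 + 45.040503195 = ΔG·(1 − c^4)/(1 − c) = 415 × (1 − 0.051769445841)/0.523 ≈ $752 billion.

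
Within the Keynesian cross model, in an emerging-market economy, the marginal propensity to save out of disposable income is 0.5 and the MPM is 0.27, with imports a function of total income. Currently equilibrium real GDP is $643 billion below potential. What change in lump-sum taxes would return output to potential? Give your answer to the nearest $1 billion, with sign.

MPC = 1 − MPS = 1 − 0.5 = 0.5.
Spending multiplier = 1/(1 − c + m) = 1/(1 − 0.5 + 0.27) = 1/0.77 ≈ 1.299.
Tax multiplier = −c·k = −0.5/0.77 ≈ −0.649. Need ΔY = +$643 billion, so ΔT = ΔY/(−c·k) = −(+$643 billion) × 0.77 / 0.5 ≈ −$990 billion.
The government should cut lump-sum taxes by $990 billion.

−$990 billion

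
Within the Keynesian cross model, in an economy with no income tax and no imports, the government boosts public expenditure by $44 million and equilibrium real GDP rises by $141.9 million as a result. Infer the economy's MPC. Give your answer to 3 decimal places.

Implied spending multiplier k = ΔY/ΔG = 141.9/44 = 3.225.
Since k = 1/(1 − MPC), MPC = 1 − 1/k = 1 − ΔG/ΔY = 1 − 44/141.9 ≈ 0.690.

0.690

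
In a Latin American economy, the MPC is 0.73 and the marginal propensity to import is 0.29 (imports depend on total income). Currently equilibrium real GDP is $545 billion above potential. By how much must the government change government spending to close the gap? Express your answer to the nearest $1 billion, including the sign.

Spending multiplier = 1/(1 − c + m) = 1/(1 − 0.73 + 0.29) = 1/0.56 ≈ 1.786.
Need ΔY = −$545 billion, so ΔG = ΔY/k = (−$545 billion) × 0.56 ≈ −$305 billion.
The government should cut government spending by $305 billion.

−$305 billion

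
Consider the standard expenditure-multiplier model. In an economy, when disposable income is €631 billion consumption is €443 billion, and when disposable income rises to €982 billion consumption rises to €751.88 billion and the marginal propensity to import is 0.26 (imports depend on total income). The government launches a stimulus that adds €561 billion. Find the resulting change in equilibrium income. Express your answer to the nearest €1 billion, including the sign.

+€1,476 billion

MPC = ΔC/ΔYd = (751.88 − 443)/(982 − 631) = 308.88/351 = 0.88.
Expenditure multiplier = 1/(1 − c + m) = 1/(1 − 0.88 + 0.26) = 1/0.38 ≈ 2.632.
ΔY = k × ΔG = (+€561 billion) / 0.38 ≈ +€1,476 billion.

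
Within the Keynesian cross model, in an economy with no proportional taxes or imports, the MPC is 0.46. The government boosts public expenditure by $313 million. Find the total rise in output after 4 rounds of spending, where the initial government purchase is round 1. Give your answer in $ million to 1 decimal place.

$553.7 million

Round 1 adds ΔG = $313 million; each later round is MPC = 0.46 times the previous.
After 4 rounds: 313 + 143.98 + 66.2308 + 30.466168 = ΔG·(1 − c^4)/(1 − c) = 313 × (1 − 0.04477456)/0.54 ≈ $553.7 million.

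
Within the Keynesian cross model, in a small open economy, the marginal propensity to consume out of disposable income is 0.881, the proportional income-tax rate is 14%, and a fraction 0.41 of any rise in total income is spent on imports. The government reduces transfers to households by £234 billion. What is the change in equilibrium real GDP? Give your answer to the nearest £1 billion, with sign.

−£316 billion

The transfer change shifts disposable income by −£234 billion, so first-round consumption changes by c·ΔTR = 0.881 × (−£234 billion) = −£206.154 billion.
Expenditure multiplier = 1/(1 − c(1−t) + m) = 1/(1 − 0.881×0.86 + 0.41) = 1/0.65234 ≈ 1.533.
The transfer multiplier is c × k ≈ 1.351, so ΔY = k × (c·ΔTR) = (−£206.154 billion) / 0.65234 ≈ −£316 billion.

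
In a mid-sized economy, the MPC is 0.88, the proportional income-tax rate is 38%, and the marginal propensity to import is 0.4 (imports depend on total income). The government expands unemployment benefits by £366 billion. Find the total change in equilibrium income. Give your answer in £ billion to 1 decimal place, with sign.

+£377.0 billion

The transfer change shifts disposable income by +£366 billion, so first-round consumption changes by c·ΔTR = 0.88 × (+£366 billion) = +£322.08 billion.
Expenditure multiplier = 1/(1 − c(1−t) + m) = 1/(1 − 0.88×0.62 + 0.4) = 1/0.8544 ≈ 1.17.
The transfer multiplier is c × k ≈ 1.03, so ΔY = k × (c·ΔTR) = (+£322.08 billion) / 0.8544 ≈ +£377 billion.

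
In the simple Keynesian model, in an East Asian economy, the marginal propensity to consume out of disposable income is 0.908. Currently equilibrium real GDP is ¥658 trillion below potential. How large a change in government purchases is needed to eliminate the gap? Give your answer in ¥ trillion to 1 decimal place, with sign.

Spending multiplier = 1/(1 − MPC) = 1/(1 − 0.908) = 1/0.092 ≈ 10.87.
Need ΔY = +¥658 trillion, so ΔG = ΔY/k = (+¥658 trillion) × 0.092 ≈ +¥60.5 trillion.
The government should increase government purchases by ¥60.5 trillion.

+¥60.5 trillion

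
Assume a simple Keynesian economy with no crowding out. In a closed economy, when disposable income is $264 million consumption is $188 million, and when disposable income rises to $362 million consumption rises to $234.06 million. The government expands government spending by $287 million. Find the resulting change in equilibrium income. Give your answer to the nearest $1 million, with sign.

MPC = ΔC/ΔYd = (234.06 − 188)/(362 − 264) = 46.06/98 = 0.47.
Government-spending multiplier = 1/(1 − MPC) = 1/(1 − 0.47) = 1/0.53 ≈ 1.887.
ΔY = k × ΔG = (+$287 million) / 0.53 ≈ +$542 million.

+$542 million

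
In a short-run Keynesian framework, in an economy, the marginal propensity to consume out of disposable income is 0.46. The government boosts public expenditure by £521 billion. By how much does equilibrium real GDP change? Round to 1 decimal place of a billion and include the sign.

+£964.8 billion

Government-spending multiplier = 1/(1 − MPC) = 1/(1 − 0.46) = 1/0.54 ≈ 1.852.
ΔY = k × ΔG = (+£521 billion) / 0.54 ≈ +£964.8 billion.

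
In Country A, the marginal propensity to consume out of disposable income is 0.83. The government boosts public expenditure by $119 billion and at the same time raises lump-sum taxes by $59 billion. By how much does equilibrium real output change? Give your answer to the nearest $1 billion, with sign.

+$412 billion

Expenditure multiplier = 1/(1 − MPC) = 1/(1 − 0.83) = 1/0.17 ≈ 5.882.
ΔG contributes k·ΔG = (+$119 billion) / 0.17 = +$700 billion.
ΔT of +$59 billion changes first-round spending by −c·ΔT = −$48.97 billion, contributing k·(−c·ΔT) = (−$48.97 billion) / 0.17 ≈ −$288.1 billion.
Net ΔY = k(ΔG − c·ΔT) = (+$70.03 billion) / 0.17 ≈ +$412 billion.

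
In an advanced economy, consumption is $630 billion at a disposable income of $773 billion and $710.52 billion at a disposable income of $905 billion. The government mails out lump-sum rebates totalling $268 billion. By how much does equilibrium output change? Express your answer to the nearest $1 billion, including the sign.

MPC = ΔC/ΔYd = (710.52 − 630)/(905 − 773) = 80.52/132 = 0.61.
A lump-sum tax change of −$268 billion shifts disposable income by +$268 billion; first-round consumption changes by −c × ΔT = −0.61 × (−$268 billion) = +$163.48 billion.
Expenditure multiplier = 1/(1 − MPC) = 1/(1 − 0.61) = 1/0.39 ≈ 2.564.
The tax multiplier is −c × k ≈ −1.564, so ΔY = k × (−c·ΔT) = (+$163.48 billion) / 0.39 ≈ +$419 billion.

+$419 billion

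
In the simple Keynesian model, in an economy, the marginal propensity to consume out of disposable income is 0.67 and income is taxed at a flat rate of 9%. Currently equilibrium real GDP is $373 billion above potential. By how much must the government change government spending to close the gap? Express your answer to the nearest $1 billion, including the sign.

Spending multiplier = 1/(1 − c(1−t)) = 1/(1 − 0.67×0.91) = 1/0.3903 ≈ 2.562.
Need ΔY = −$373 billion, so ΔG = ΔY/k = (−$373 billion) × 0.3903 ≈ −$146 billion.
The government should cut government spending by $146 billion.

−$146 billion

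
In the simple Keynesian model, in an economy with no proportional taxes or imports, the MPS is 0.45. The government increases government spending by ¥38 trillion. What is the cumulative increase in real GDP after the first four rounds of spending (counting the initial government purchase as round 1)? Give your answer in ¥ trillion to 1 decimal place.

MPC = 1 − MPS = 1 − 0.45 = 0.55.
Round 1 adds ΔG = ¥38 trillion; each later round is MPC = 0.55 times the previous.
After 4 rounds: 38 + 20.9 + 11.495 + 6.32225 = ΔG·(1 − c^4)/(1 − c) = 38 × (1 − 0.09150625)/0.45 ≈ ¥76.7 trillion.

¥76.7 trillion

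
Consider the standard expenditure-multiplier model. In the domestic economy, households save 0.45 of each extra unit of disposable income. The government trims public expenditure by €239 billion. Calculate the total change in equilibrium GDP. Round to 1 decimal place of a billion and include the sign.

MPC = 1 − MPS = 1 − 0.45 = 0.55.
Spending multiplier = 1/(1 − MPC) = 1/(1 − 0.55) = 1/0.45 ≈ 2.222.
ΔY = k × ΔG = (−€239 billion) / 0.45 ≈ −€531.1 billion.

−€531.1 billion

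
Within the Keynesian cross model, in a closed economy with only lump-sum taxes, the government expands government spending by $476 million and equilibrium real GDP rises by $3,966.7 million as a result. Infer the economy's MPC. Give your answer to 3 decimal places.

0.880

Implied spending multiplier k = ΔY/ΔG = 3,966.7/476 ≈ 8.3334.
Since k = 1/(1 − MPC), MPC = 1 − 1/k = 1 − ΔG/ΔY = 1 − 476/3,966.7 ≈ 0.880.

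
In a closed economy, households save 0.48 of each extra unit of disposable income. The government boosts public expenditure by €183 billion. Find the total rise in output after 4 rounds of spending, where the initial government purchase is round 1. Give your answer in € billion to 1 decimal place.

€353.4 billion

MPC = 1 − MPS = 1 − 0.48 = 0.52.
Round 1 adds ΔG = €183 billion; each later round is MPC = 0.52 times the previous.
After 4 rounds: 183 + 95.16 + 49.4832 + 25.731264 = ΔG·(1 − c^4)/(1 − c) = 183 × (1 − 0.07311616)/0.48 ≈ €353.4 billion.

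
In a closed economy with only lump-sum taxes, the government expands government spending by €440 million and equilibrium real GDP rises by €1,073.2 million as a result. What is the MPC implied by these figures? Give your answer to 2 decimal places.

Implied spending multiplier k = ΔY/ΔG = 1,073.2/440 ≈ 2.4391.
Since k = 1/(1 − MPC), MPC = 1 − 1/k = 1 − ΔG/ΔY = 1 − 440/1,073.2 ≈ 0.59.

0.59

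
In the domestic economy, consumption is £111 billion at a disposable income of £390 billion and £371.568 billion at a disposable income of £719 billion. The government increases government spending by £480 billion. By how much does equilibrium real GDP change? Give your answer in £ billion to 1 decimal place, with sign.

MPC = ΔC/ΔYd = (371.568 − 111)/(719 − 390) = 260.568/329 = 0.792.
Government-spending multiplier = 1/(1 − MPC) = 1/(1 − 0.792) = 1/0.208 ≈ 4.808.
ΔY = k × ΔG = (+£480 billion) / 0.208 ≈ +£2,307.7 billion.

+£2,307.7 billion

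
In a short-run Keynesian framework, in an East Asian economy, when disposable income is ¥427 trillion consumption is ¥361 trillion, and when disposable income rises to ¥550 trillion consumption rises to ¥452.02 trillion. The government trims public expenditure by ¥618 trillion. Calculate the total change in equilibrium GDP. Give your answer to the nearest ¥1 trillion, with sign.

−¥2,377 trillion

MPC = ΔC/ΔYd = (452.02 − 361)/(550 − 427) = 91.02/123 = 0.74.
Spending multiplier = 1/(1 − MPC) = 1/(1 − 0.74) = 1/0.26 ≈ 3.846.
ΔY = k × ΔG = (−¥618 trillion) / 0.26 ≈ −¥2,377 trillion.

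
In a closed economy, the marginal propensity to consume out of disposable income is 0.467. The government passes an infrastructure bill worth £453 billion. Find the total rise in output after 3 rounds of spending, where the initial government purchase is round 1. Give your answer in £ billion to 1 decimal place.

Round 1 adds ΔG = £453 billion; each later round is MPC = 0.467 times the previous.
After 3 rounds: 453 + 211.551 + 98.794317 = ΔG·(1 − c^3)/(1 − c) = 453 × (1 − 0.101847563)/0.533 ≈ £763.3 billion.

£763.3 billion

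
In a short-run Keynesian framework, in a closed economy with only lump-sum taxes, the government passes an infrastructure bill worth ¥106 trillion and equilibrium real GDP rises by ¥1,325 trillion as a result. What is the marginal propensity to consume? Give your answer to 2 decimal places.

0.92

Implied spending multiplier k = ΔY/ΔG = 1,325/106 = 12.5.
Since k = 1/(1 − MPC), MPC = 1 − 1/k = 1 − ΔG/ΔY = 1 − 106/1,325 = 0.92.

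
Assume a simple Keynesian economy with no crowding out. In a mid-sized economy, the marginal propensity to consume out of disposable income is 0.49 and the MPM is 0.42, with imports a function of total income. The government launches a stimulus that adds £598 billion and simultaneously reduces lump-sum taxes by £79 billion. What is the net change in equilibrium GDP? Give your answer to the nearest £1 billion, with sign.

Expenditure multiplier = 1/(1 − c + m) = 1/(1 − 0.49 + 0.42) = 1/0.93 ≈ 1.075.
ΔG contributes k·ΔG = (+£598 billion) / 0.93 ≈ +£643 billion.
ΔT of −£79 billion changes first-round spending by −c·ΔT = +£38.71 billion, contributing k·(−c·ΔT) = (+£38.71 billion) / 0.93 ≈ +£41.6 billion.
Net ΔY = k(ΔG − c·ΔT) = (+£636.71 billion) / 0.93 ≈ +£685 billion.

+£685 billion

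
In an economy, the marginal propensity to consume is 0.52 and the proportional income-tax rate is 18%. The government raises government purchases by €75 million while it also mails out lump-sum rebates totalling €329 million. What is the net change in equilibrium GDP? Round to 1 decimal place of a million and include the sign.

Expenditure multiplier = 1/(1 − c(1−t)) = 1/(1 − 0.52×0.82) = 1/0.5736 ≈ 1.743.
ΔG contributes k·ΔG = (+€75 million) / 0.5736 ≈ +€130.8 million.
ΔT of −€329 million changes first-round spending by −c·ΔT = +€171.08 million, contributing k·(−c·ΔT) = (+€171.08 million) / 0.5736 ≈ +€298.3 million.
Net ΔY = k(ΔG − c·ΔT) = (+€246.08 million) / 0.5736 ≈ +€429 million.

+€429.0 million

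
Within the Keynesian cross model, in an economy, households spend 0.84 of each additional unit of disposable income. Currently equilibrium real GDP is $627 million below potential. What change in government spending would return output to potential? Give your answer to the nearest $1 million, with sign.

+$100 million

Spending multiplier = 1/(1 − MPC) = 1/(1 − 0.84) = 1/0.16 = 6.25.
Need ΔY = +$627 million, so ΔG = ΔY/k = (+$627 million) × 0.16 ≈ +$100 million.
The government should increase government spending by $100 million.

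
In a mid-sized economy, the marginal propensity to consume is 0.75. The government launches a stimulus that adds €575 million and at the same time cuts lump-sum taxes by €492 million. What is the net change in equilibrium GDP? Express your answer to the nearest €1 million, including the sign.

Expenditure multiplier = 1/(1 − MPC) = 1/(1 − 0.75) = 1/0.25 = 4.
ΔG contributes k·ΔG = (+€575 million) / 0.25 = +€2,300 million.
ΔT of −€492 million changes first-round spending by −c·ΔT = +€369 million, contributing k·(−c·ΔT) = (+€369 million) / 0.25 = +€1,476 million.
Net ΔY = k(ΔG − c·ΔT) = (+€944 million) / 0.25 = +€3,776 million.

+€3,776 million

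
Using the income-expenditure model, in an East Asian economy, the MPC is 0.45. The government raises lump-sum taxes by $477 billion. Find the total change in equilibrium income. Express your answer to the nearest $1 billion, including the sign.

A lump-sum tax change of +$477 billion shifts disposable income by −$477 billion; first-round consumption changes by −c × ΔT = −0.45 × (+$477 billion) = −$214.65 billion.
Expenditure multiplier = 1/(1 − MPC) = 1/(1 − 0.45) = 1/0.55 ≈ 1.818.
The tax multiplier is −c × k ≈ −0.818, so ΔY = k × (−c·ΔT) = (−$214.65 billion) / 0.55 ≈ −$390 billion.

−$390 billion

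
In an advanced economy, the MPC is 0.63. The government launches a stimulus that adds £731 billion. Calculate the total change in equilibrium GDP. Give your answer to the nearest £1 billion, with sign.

+£1,976 billion

Government-spending multiplier = 1/(1 − MPC) = 1/(1 − 0.63) = 1/0.37 ≈ 2.703.
ΔY = k × ΔG = (+£731 billion) / 0.37 ≈ +£1,976 billion.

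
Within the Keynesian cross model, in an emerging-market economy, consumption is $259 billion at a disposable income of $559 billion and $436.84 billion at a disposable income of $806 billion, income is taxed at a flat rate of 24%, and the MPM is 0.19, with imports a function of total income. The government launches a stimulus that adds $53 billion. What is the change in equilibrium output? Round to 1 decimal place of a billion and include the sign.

+$82.5 billion

MPC = ΔC/ΔYd = (436.84 − 259)/(806 − 559) = 177.84/247 = 0.72.
Expenditure multiplier = 1/(1 − c(1−t) + m) = 1/(1 − 0.72×0.76 + 0.19) = 1/0.6428 ≈ 1.556.
ΔY = k × ΔG = (+$53 billion) / 0.6428 ≈ +$82.5 billion.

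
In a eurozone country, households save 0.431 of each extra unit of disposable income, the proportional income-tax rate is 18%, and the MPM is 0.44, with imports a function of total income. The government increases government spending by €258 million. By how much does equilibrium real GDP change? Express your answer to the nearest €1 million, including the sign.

+€265 million

MPC = 1 − MPS = 1 − 0.431 = 0.569.
Government-spending multiplier = 1/(1 − c(1−t) + m) = 1/(1 − 0.569×0.82 + 0.44) = 1/0.97342 ≈ 1.027.
ΔY = k × ΔG = (+€258 million) / 0.97342 ≈ +€265 million.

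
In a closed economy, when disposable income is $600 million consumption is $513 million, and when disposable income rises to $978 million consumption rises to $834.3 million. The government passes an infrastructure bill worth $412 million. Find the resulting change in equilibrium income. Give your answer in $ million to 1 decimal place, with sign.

MPC = ΔC/ΔYd = (834.3 − 513)/(978 − 600) = 321.3/378 = 0.85.
Government-spending multiplier = 1/(1 − MPC) = 1/(1 − 0.85) = 1/0.15 ≈ 6.667.
ΔY = k × ΔG = (+$412 million) / 0.15 ≈ +$2,746.7 million.

+$2,746.7 million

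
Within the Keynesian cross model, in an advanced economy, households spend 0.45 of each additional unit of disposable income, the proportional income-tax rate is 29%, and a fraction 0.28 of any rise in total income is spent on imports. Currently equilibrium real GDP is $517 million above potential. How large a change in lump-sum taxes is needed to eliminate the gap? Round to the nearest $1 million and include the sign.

+$1,104 million

Spending multiplier = 1/(1 − c(1−t) + m) = 1/(1 − 0.45×0.71 + 0.28) = 1/0.9605 ≈ 1.041.
Tax multiplier = −c·k = −0.45/0.9605 ≈ −0.469. Need ΔY = −$517 million, so ΔT = ΔY/(−c·k) = −(−$517 million) × 0.9605 / 0.45 ≈ +$1,104 million.
The government should raise lump-sum taxes by $1,104 million.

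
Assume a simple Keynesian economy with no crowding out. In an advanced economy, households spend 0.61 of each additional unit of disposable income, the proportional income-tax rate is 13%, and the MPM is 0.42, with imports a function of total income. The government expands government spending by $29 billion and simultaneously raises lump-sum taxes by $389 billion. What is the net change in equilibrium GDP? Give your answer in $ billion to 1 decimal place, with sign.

−$234.2 billion

Expenditure multiplier = 1/(1 − c(1−t) + m) = 1/(1 − 0.61×0.87 + 0.42) = 1/0.8893 ≈ 1.124.
ΔG contributes k·ΔG = (+$29 billion) / 0.8893 ≈ +$32.6 billion.
ΔT of +$389 billion changes first-round spending by −c·ΔT = −$237.29 billion, contributing k·(−c·ΔT) = (−$237.29 billion) / 0.8893 ≈ −$266.8 billion.
Net ΔY = k(ΔG − c·ΔT) = (−$208.29 billion) / 0.8893 ≈ −$234.2 billion.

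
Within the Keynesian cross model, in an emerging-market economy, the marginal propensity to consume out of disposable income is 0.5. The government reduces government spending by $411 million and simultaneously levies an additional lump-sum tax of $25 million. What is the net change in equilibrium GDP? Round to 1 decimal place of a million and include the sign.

Expenditure multiplier = 1/(1 − MPC) = 1/(1 − 0.5) = 1/0.5 = 2.
ΔG contributes k·ΔG = (−$411 million) / 0.5 = −$822 million.
ΔT of +$25 million changes first-round spending by −c·ΔT = −$12.5 million, contributing k·(−c·ΔT) = (−$12.5 million) / 0.5 = −$25 million.
Net ΔY = k(ΔG − c·ΔT) = (−$423.5 million) / 0.5 = −$847 million.

−$847.0 million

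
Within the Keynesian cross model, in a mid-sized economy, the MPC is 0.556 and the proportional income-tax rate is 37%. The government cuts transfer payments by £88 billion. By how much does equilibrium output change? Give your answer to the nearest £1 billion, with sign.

The transfer change shifts disposable income by −£88 billion, so first-round consumption changes by c·ΔTR = 0.556 × (−£88 billion) = −£48.928 billion.
Expenditure multiplier = 1/(1 − c(1−t)) = 1/(1 − 0.556×0.63) = 1/0.64972 ≈ 1.539.
The transfer multiplier is c × k ≈ 0.856, so ΔY = k × (c·ΔTR) = (−£48.928 billion) / 0.64972 ≈ −£75 billion.

−£75 billion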